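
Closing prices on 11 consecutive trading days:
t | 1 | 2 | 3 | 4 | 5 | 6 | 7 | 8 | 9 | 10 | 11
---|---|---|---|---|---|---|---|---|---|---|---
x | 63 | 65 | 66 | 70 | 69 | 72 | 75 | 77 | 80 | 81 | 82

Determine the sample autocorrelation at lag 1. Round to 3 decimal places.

Mean x̄ = (63 + 65 + 66 + 70 + 69 + 72 + 75 + 77 + 80 + 81 + 82)/11 = 72.7273
Numerator Σ_{t=1}^{10}(x_t−x̄)(x_{t+1}−x̄) = 334.3802
Denominator Σ(x_t−x̄)² = 452.1818
r_1 = 334.3802 / 452.1818 = 0.739

0.739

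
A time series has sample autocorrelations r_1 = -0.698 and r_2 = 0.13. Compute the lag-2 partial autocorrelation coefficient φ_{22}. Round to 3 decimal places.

-0.697

φ_{22} = (r_2 − r_1²) / (1 − r_1²)
r_1² = (-0.698)² = 0.487204
Numerator = 0.13 − 0.4872 = -0.3572; denominator = 1 − 0.4872 = 0.5128
φ_{22} = -0.3572 / 0.5128 = -0.697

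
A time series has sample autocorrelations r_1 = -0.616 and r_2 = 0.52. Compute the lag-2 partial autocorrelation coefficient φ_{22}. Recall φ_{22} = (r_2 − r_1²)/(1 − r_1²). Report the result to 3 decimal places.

φ_{22} = (r_2 − r_1²) / (1 − r_1²)
r_1² = (-0.616)² = 0.379456
Numerator = 0.52 − 0.3795 = 0.1405; denominator = 1 − 0.3795 = 0.6205
φ_{22} = 0.1405 / 0.6205 = 0.226

0.226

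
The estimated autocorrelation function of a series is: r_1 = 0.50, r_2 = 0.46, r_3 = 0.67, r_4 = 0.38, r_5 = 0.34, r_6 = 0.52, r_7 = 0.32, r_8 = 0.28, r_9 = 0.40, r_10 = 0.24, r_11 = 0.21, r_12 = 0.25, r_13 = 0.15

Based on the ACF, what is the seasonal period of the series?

The largest autocorrelation is r_3 = 0.67, with a weaker echo at lag 6 (0.52); the remaining lags stay at or below 0.50. The elevated value at lag 1 (0.50), dropping to 0.46 at lag 2, reflects decaying short-term dependence rather than seasonality.
The dominant spike at lag 3 indicates a seasonal period of 3.

3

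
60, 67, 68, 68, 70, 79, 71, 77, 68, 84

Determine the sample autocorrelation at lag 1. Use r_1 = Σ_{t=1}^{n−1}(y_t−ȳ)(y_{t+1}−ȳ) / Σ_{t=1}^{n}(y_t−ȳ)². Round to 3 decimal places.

0.007

Mean ȳ = (60 + 67 + 68 + 68 + 70 + 79 + 71 + 77 + 68 + 84)/10 = 71.2000
Numerator Σ_{t=1}^{9}(y_t−ȳ)(y_{t+1}−ȳ) = 2.9600
Denominator Σ(y_t−ȳ)² = 433.6000
r_1 = 2.9600 / 433.6000 = 0.007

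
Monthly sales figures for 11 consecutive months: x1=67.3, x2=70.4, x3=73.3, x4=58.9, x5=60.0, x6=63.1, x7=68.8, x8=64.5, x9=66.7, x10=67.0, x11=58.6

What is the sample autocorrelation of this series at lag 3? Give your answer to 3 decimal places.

Mean x̄ = (67.3 + 70.4 + 73.3 + 58.9 + 60.0 + 63.1 + 68.8 + 64.5 + 66.7 + 67.0 + 58.6)/11 = 65.3273
Numerator Σ_{t=1}^{8}(x_t−x̄)(x_{t+3}−x̄) = -67.0568
Denominator Σ(x_t−x̄)² = 230.5218
r_3 = -67.0568 / 230.5218 = -0.291

-0.291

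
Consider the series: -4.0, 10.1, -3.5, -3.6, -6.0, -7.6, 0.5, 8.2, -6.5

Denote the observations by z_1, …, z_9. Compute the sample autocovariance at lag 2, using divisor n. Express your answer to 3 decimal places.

-8.244

Mean z̄ = (-4.0 + 10.1 − 3.5 − 3.6 − 6.0 − 7.6 + 0.5 + 8.2 − 6.5)/9 = -1.3778
Σ_{t=1}^{7}(z_t−z̄)(z_{t+2}−z̄) = -74.1977
γ_2 = -74.1977 / 9 = -8.244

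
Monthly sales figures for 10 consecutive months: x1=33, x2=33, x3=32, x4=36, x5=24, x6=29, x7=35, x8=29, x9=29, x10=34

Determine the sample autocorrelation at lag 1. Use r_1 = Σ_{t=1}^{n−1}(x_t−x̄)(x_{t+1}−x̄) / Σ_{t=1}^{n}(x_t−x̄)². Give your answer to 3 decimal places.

Mean x̄ = (33 + 33 + 32 + 36 + 24 + 29 + 35 + 29 + 29 + 34)/10 = 31.4000
Numerator Σ_{t=1}^{9}(x_t−x̄)(x_{t+1}−x̄) = -27.7600
Denominator Σ(x_t−x̄)² = 118.4000
r_1 = -27.7600 / 118.4000 = -0.234

-0.234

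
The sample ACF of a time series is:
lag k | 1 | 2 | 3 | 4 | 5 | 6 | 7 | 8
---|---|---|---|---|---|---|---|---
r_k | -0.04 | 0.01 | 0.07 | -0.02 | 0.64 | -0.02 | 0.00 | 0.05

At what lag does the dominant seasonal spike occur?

5

The largest autocorrelation is r_5 = 0.64; the remaining lags stay at or below 0.07.
The dominant spike at lag 5 indicates a seasonal period of 5.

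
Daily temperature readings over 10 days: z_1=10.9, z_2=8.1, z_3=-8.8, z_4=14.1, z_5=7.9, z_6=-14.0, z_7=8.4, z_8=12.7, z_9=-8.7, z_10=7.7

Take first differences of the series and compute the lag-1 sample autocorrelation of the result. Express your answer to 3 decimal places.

-0.461

First differences Δz: -2.8, -16.9, 22.9, -6.2, -21.9, 22.4, 4.3, -21.4, 16.4
Mean of differences = -0.3556
Numerator Σ(Δz_t−Δz̄)(Δz_{t+1}−Δz̄) = -1189.2098
Denominator Σ(Δz_t−Δz̄)² = 2581.9422
r_1(Δz) = -1189.2098 / 2581.9422 = -0.461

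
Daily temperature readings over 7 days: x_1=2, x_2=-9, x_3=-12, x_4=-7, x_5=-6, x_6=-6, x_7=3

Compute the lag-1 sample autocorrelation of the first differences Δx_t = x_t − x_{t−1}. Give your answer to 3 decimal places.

0.095

First differences Δx: -11, -3, 5, 1, 0, 9
Mean of differences = 0.1667
Numerator Σ(Δx_t−Δx̄)(Δx_{t+1}−Δx̄) = 22.4722
Denominator Σ(Δx_t−Δx̄)² = 236.8333
r_1(Δx) = 22.4722 / 236.8333 = 0.095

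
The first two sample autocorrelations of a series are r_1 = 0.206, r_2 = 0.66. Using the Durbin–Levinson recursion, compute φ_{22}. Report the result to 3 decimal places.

0.645

φ_{22} = (r_2 − r_1²) / (1 − r_1²)
r_1² = (0.206)² = 0.042436
Numerator = 0.66 − 0.0424 = 0.6176; denominator = 1 − 0.0424 = 0.9576
φ_{22} = 0.6176 / 0.9576 = 0.645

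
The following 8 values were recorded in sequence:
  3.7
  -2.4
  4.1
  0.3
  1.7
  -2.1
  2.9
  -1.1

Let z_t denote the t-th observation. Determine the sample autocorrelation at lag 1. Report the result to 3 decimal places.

Mean z̄ = (3.7 − 2.4 + 4.1 + 0.3 + 1.7 − 2.1 + 2.9 − 1.1)/8 = 0.8875
Deviations from mean: 2.8125, -3.2875, 3.2125, -0.5875, 0.8125, -2.9875, 2.0125, -1.9875
Σ(z_t−z̄)(z_{t+1}−z̄) = (-9.2461) + (-10.5611) + (-1.8873) + (-0.4773) + (-2.4273) + (-6.0123) + (-3.9998) = -34.6114
Denominator Σ(z_t−z̄)² = 46.9688
r_1 = -34.6114 / 46.9688 = -0.737

-0.737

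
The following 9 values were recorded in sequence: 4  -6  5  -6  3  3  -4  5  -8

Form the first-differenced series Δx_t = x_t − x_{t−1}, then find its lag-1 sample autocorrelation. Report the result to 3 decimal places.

First differences Δx: -10, 11, -11, 9, 0, -7, 9, -13
Mean of differences = -1.5000
Numerator Σ(Δx_t−Δx̄)(Δx_{t+1}−Δx̄) = -495.7500
Denominator Σ(Δx_t−Δx̄)² = 704.0000
r_1(Δx) = -495.7500 / 704.0000 = -0.704

-0.704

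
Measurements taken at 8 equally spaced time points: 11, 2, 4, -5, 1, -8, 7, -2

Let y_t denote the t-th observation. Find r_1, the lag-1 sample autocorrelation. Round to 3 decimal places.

Mean ȳ = (11 + 2 + 4 − 5 + 1 − 8 + 7 − 2)/8 = 1.2500
Deviations from mean: 9.7500, 0.7500, 2.7500, -6.2500, -0.2500, -9.2500, 5.7500, -3.2500
Σ(y_t−ȳ)(y_{t+1}−ȳ) = (7.3125) + (2.0625) + (-17.1875) + (1.5625) + (2.3125) + (-53.1875) + (-18.6875) = -75.8125
Denominator Σ(y_t−ȳ)² = 271.5000
r_1 = -75.8125 / 271.5000 = -0.279

-0.279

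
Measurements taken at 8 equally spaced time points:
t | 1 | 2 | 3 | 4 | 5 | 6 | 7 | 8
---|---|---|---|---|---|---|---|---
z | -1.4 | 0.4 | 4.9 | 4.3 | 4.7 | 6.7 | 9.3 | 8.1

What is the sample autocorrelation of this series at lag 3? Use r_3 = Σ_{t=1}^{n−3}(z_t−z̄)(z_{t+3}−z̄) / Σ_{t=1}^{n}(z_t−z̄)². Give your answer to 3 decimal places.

0.010

Mean z̄ = (-1.4 + 0.4 + 4.9 + 4.3 + 4.7 + 6.7 + 9.3 + 8.1)/8 = 4.6250
Deviations from mean: -6.0250, -4.2250, 0.2750, -0.3250, 0.0750, 2.0750, 4.6750, 3.4750
Σ(z_t−z̄)(z_{t+3}−z̄) = (1.9581) + (-0.3169) + (0.5706) + (-1.5194) + (0.2606) = 0.9531
Denominator Σ(z_t−z̄)² = 92.5750
r_3 = 0.9531 / 92.5750 = 0.010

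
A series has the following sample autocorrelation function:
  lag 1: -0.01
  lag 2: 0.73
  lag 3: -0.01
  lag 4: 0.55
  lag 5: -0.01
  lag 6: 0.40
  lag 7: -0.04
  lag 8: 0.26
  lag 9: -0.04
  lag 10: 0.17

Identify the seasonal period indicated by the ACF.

The largest autocorrelation is r_2 = 0.73, with weaker echoes at lags 4 (0.55), 6 (0.40), 8 (0.26) and 10 (0.17); the remaining lags stay at or below -0.01.
The dominant spike at lag 2 indicates a seasonal period of 2.

2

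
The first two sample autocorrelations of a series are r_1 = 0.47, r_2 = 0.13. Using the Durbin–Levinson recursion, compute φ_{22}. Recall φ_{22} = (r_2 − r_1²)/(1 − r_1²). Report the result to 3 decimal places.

φ_{22} = (r_2 − r_1²) / (1 − r_1²)
r_1² = (0.47)² = 0.2209
Numerator = 0.13 − 0.2209 = -0.0909; denominator = 1 − 0.2209 = 0.7791
φ_{22} = -0.0909 / 0.7791 = -0.117

-0.117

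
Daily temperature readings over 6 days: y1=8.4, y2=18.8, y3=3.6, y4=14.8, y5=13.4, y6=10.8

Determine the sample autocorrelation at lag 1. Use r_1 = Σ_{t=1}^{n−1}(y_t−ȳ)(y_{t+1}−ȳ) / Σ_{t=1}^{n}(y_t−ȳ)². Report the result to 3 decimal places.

Mean ȳ = (8.4 + 18.8 + 3.6 + 14.8 + 13.4 + 10.8)/6 = 11.6333
Numerator Σ_{t=1}^{5}(y_t−ȳ)(y_{t+1}−ȳ) = -102.0611
Denominator Σ(y_t−ȳ)² = 140.1933
r_1 = -102.0611 / 140.1933 = -0.728

-0.728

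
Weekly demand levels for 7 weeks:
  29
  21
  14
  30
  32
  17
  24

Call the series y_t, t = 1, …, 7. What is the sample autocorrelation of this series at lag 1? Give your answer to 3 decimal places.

-0.190

Mean ȳ = (29 + 21 + 14 + 30 + 32 + 17 + 24)/7 = 23.8571
Deviations from mean: 5.1429, -2.8571, -9.8571, 6.1429, 8.1429, -6.8571, 0.1429
Numerator Σ_{t=1}^{6}(y_t−ȳ)(y_{t+1}−ȳ) = -53.8776
Denominator Σ(y_t−ȳ)² = 282.8571
r_1 = -53.8776 / 282.8571 = -0.190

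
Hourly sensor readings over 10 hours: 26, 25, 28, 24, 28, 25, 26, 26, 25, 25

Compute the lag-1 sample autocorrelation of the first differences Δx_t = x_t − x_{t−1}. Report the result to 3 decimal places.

First differences Δx: -1, 3, -4, 4, -3, 1, 0, -1, 0
Mean of differences = -0.1111
Numerator Σ(Δx_t−Δx̄)(Δx_{t+1}−Δx̄) = -46.0123
Denominator Σ(Δx_t−Δx̄)² = 52.8889
r_1(Δx) = -46.0123 / 52.8889 = -0.870

-0.870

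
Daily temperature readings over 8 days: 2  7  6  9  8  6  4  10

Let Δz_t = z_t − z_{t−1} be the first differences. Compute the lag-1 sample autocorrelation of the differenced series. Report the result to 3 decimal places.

-0.210

First differences Δz: 5, -1, 3, -1, -2, -2, 6
Mean of differences = 1.1429
Numerator Σ(Δz_t−Δz̄)(Δz_{t+1}−Δz̄) = -14.8776
Denominator Σ(Δz_t−Δz̄)² = 70.8571
r_1(Δz) = -14.8776 / 70.8571 = -0.210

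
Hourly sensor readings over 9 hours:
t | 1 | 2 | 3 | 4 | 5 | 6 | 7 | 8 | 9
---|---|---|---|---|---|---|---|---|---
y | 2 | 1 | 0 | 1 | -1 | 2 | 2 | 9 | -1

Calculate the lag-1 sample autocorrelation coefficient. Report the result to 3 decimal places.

-0.196

Mean ȳ = (2 + 1 + 0 + 1 − 1 + 2 + 2 + 9 − 1)/9 = 1.6667
Numerator Σ_{t=1}^{8}(y_t−ȳ)(y_{t+1}−ȳ) = -14.1111
Denominator Σ(y_t−ȳ)² = 72.0000
r_1 = -14.1111 / 72.0000 = -0.196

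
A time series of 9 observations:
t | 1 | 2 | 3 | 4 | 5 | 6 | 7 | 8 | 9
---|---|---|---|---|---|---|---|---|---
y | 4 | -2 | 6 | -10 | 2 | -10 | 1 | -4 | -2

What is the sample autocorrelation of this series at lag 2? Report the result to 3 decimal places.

Mean ȳ = (4 − 2 + 6 − 10 + 2 − 10 + 1 − 4 − 2)/9 = -1.6667
Numerator Σ_{t=1}^{7}(y_t−ȳ)(y_{t+2}−ȳ) = 172.1111
Denominator Σ(y_t−ȳ)² = 256.0000
r_2 = 172.1111 / 256.0000 = 0.672

0.672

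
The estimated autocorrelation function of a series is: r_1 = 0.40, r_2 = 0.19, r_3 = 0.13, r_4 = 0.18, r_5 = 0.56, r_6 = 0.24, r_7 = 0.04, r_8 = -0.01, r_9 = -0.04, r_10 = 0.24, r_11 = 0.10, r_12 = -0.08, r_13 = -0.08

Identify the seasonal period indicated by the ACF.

5

The largest autocorrelation is r_5 = 0.56; the remaining lags stay at or below 0.40. The elevated value at lag 1 (0.40), dropping to 0.19 at lag 2, reflects decaying short-term dependence rather than seasonality.
The dominant spike at lag 5 indicates a seasonal period of 5.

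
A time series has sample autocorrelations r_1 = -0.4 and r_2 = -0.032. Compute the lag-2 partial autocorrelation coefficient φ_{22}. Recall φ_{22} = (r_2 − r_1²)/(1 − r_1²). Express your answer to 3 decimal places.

-0.229

φ_{22} = (r_2 − r_1²) / (1 − r_1²)
r_1² = (-0.4)² = 0.16
Numerator = -0.032 − 0.1600 = -0.1920; denominator = 1 − 0.1600 = 0.8400
φ_{22} = -0.1920 / 0.8400 = -0.229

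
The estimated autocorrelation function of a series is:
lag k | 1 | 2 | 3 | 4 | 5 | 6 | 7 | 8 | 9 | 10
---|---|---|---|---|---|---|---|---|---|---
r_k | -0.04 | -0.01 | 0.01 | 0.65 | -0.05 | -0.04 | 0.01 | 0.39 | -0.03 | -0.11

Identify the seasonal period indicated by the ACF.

4

The largest autocorrelation is r_4 = 0.65, with a weaker echo at lag 8 (0.39); the remaining lags stay at or below 0.01.
The dominant spike at lag 4 indicates a seasonal period of 4.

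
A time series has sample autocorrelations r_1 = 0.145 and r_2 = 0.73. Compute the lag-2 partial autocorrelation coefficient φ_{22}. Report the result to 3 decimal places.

0.724

φ_{22} = (r_2 − r_1²) / (1 − r_1²)
r_1² = (0.145)² = 0.021025
Numerator = 0.73 − 0.0210 = 0.7090; denominator = 1 − 0.0210 = 0.9790
φ_{22} = 0.7090 / 0.9790 = 0.724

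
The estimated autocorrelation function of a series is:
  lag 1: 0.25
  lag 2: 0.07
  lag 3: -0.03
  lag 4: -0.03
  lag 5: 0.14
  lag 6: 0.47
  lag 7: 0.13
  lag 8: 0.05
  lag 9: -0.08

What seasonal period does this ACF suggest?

6

The largest autocorrelation is r_6 = 0.47; the remaining lags stay at or below 0.25. The elevated value at lag 1 (0.25), dropping to 0.07 at lag 2, reflects decaying short-term dependence rather than seasonality.
The dominant spike at lag 6 indicates a seasonal period of 6.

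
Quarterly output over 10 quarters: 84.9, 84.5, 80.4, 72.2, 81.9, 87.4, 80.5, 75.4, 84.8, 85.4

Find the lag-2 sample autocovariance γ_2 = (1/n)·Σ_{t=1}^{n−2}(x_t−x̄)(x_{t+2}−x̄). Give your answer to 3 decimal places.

-14.786

Mean x̄ = (84.9 + 84.5 + 80.4 + 72.2 + 81.9 + 87.4 + 80.5 + 75.4 + 84.8 + 85.4)/10 = 81.7400
Σ_{t=1}^{8}(x_t−x̄)(x_{t+2}−x̄) = -147.8572
γ_2 = -147.8572 / 10 = -14.786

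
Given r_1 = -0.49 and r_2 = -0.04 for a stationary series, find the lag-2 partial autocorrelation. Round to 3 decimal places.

-0.369

φ_{22} = (r_2 − r_1²) / (1 − r_1²)
r_1² = (-0.49)² = 0.2401
Numerator = -0.04 − 0.2401 = -0.2801; denominator = 1 − 0.2401 = 0.7599
φ_{22} = -0.2801 / 0.7599 = -0.369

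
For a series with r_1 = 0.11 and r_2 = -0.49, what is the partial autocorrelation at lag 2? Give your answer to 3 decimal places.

φ_{22} = (r_2 − r_1²) / (1 − r_1²)
r_1² = (0.11)² = 0.0121
Numerator = -0.49 − 0.0121 = -0.5021; denominator = 1 − 0.0121 = 0.9879
φ_{22} = -0.5021 / 0.9879 = -0.508

-0.508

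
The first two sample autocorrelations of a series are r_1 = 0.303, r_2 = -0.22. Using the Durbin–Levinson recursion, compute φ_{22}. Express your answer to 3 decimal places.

-0.343

φ_{22} = (r_2 − r_1²) / (1 − r_1²)
r_1² = (0.303)² = 0.091809
Numerator = -0.22 − 0.0918 = -0.3118; denominator = 1 − 0.0918 = 0.9082
φ_{22} = -0.3118 / 0.9082 = -0.343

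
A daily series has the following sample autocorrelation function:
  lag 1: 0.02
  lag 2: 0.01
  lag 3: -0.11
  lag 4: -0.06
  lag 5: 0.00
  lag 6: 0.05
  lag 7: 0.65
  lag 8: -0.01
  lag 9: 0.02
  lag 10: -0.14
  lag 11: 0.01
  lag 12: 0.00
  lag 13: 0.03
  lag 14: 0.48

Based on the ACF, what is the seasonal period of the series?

7

The largest autocorrelation is r_7 = 0.65, with a weaker echo at lag 14 (0.48); the remaining lags stay at or below 0.05.
The dominant spike at lag 7 indicates a seasonal period of 7.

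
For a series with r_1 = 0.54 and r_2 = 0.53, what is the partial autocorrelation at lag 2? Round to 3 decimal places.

φ_{22} = (r_2 − r_1²) / (1 − r_1²)
r_1² = (0.54)² = 0.2916
Numerator = 0.53 − 0.2916 = 0.2384; denominator = 1 − 0.2916 = 0.7084
φ_{22} = 0.2384 / 0.7084 = 0.337

0.337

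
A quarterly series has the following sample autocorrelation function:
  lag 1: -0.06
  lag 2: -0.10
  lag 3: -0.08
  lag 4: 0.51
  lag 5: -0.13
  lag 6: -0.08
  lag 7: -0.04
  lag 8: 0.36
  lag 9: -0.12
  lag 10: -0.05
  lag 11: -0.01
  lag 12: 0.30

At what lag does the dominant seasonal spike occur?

4

The largest autocorrelation is r_4 = 0.51, with weaker echoes at lags 8 (0.36) and 12 (0.30); the remaining lags stay at or below -0.01.
The dominant spike at lag 4 indicates a seasonal period of 4.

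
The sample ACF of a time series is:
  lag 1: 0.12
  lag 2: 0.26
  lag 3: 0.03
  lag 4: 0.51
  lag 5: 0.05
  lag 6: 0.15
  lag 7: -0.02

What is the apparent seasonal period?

The largest autocorrelation is r_4 = 0.51; the remaining lags stay at or below 0.26.
The dominant spike at lag 4 indicates a seasonal period of 4.

4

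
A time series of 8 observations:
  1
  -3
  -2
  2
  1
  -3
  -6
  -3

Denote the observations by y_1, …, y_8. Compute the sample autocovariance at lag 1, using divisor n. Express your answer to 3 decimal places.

Mean ȳ = (1 − 3 − 2 + 2 + 1 − 3 − 6 − 3)/8 = -1.6250
Σ_{t=1}^{7}(y_t−ȳ)(y_{t+1}−ȳ) = 13.4844
γ_1 = 13.4844 / 8 = 1.686

1.686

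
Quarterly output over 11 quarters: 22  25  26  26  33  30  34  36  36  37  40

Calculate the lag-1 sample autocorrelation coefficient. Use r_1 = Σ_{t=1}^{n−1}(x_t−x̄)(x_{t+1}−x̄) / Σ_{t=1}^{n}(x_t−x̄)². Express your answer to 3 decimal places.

0.624

Mean x̄ = (22 + 25 + 26 + 26 + 33 + 30 + 34 + 36 + 36 + 37 + 40)/11 = 31.3636
Numerator Σ_{t=1}^{10}(x_t−x̄)(x_{t+1}−x̄) = 216.4132
Denominator Σ(x_t−x̄)² = 346.5455
r_1 = 216.4132 / 346.5455 = 0.624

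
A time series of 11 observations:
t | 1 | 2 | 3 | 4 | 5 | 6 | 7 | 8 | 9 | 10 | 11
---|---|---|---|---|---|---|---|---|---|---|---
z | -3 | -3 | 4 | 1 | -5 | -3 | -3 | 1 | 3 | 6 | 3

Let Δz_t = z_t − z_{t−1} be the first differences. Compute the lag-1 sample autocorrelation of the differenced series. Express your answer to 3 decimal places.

-0.119

First differences Δz: 0, 7, -3, -6, 2, 0, 4, 2, 3, -3
Mean of differences = 0.6000
Numerator Σ(Δz_t−Δz̄)(Δz_{t+1}−Δz̄) = -15.7600
Denominator Σ(Δz_t−Δz̄)² = 132.4000
r_1(Δz) = -15.7600 / 132.4000 = -0.119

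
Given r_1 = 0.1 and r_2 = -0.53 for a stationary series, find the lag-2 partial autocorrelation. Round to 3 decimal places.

-0.545

φ_{22} = (r_2 − r_1²) / (1 − r_1²)
r_1² = (0.1)² = 0.01
Numerator = -0.53 − 0.0100 = -0.5400; denominator = 1 − 0.0100 = 0.9900
φ_{22} = -0.5400 / 0.9900 = -0.545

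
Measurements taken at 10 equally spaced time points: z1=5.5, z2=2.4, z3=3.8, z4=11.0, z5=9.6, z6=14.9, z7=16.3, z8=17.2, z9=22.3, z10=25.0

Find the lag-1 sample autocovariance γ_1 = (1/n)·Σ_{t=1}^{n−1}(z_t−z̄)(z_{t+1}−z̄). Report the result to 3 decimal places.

Mean z̄ = (5.5 + 2.4 + 3.8 + 11.0 + 9.6 + 14.9 + 16.3 + 17.2 + 22.3 + 25.0)/10 = 12.8000
Σ_{t=1}^{9}(z_t−z̄)(z_{t+1}−z̄) = 365.2100
γ_1 = 365.2100 / 10 = 36.521

36.521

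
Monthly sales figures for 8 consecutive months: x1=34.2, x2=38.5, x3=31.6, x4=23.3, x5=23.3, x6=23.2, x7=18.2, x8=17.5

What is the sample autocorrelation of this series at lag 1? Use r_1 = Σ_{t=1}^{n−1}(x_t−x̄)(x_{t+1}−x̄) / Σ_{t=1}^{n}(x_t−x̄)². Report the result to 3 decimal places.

Mean x̄ = (34.2 + 38.5 + 31.6 + 23.3 + 23.3 + 23.2 + 18.2 + 17.5)/8 = 26.2250
Deviations from mean: 7.9750, 12.2750, 5.3750, -2.9250, -2.9250, -3.0250, -8.0250, -8.7250
Numerator Σ_{t=1}^{7}(x_t−x̄)(x_{t+1}−x̄) = 259.8469
Denominator Σ(x_t−x̄)² = 409.9550
r_1 = 259.8469 / 409.9550 = 0.634

0.634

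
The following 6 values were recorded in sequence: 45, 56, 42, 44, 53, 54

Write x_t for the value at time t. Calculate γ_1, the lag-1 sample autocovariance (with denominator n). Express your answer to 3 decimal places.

-7.000

Mean x̄ = (45 + 56 + 42 + 44 + 53 + 54)/6 = 49.0000
Σ_{t=1}^{5}(x_t−x̄)(x_{t+1}−x̄) = -42.0000
γ_1 = -42.0000 / 6 = -7.000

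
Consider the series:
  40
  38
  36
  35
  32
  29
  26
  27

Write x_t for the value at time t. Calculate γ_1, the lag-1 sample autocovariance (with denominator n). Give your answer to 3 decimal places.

Mean x̄ = (40 + 38 + 36 + 35 + 32 + 29 + 26 + 27)/8 = 32.8750
Σ_{t=1}^{7}(x_t−x̄)(x_{t+1}−x̄) = 127.7344
γ_1 = 127.7344 / 8 = 15.967

15.967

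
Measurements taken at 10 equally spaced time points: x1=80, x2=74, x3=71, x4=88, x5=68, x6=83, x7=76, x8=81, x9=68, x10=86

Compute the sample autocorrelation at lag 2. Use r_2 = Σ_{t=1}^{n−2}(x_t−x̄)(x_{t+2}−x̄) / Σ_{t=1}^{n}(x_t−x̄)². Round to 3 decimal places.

Mean x̄ = (80 + 74 + 71 + 88 + 68 + 83 + 76 + 81 + 68 + 86)/10 = 77.5000
Numerator Σ_{t=1}^{8}(x_t−x̄)(x_{t+2}−x̄) = 144.0000
Denominator Σ(x_t−x̄)² = 468.5000
r_2 = 144.0000 / 468.5000 = 0.307

0.307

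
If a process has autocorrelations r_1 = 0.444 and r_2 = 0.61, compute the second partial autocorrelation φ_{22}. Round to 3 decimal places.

φ_{22} = (r_2 − r_1²) / (1 − r_1²)
r_1² = (0.444)² = 0.197136
Numerator = 0.61 − 0.1971 = 0.4129; denominator = 1 − 0.1971 = 0.8029
φ_{22} = 0.4129 / 0.8029 = 0.514

0.514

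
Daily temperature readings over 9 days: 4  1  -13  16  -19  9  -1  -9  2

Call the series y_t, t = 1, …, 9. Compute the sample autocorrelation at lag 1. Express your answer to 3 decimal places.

Mean ȳ = (4 + 1 − 13 + 16 − 19 + 9 − 1 − 9 + 2)/9 = -1.1111
Numerator Σ_{t=1}^{8}(y_t−ȳ)(y_{t+1}−ȳ) = -729.0123
Denominator Σ(y_t−ȳ)² = 958.8889
r_1 = -729.0123 / 958.8889 = -0.760

-0.760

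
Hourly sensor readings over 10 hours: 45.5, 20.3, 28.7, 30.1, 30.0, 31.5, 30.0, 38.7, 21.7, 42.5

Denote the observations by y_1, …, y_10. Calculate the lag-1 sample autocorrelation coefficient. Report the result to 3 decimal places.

-0.498

Mean ȳ = (45.5 + 20.3 + 28.7 + 30.1 + 30.0 + 31.5 + 30.0 + 38.7 + 21.7 + 42.5)/10 = 31.9000
Numerator Σ_{t=1}^{9}(y_t−ȳ)(y_{t+1}−ȳ) = -300.3400
Denominator Σ(y_t−ȳ)² = 603.0200
r_1 = -300.3400 / 603.0200 = -0.498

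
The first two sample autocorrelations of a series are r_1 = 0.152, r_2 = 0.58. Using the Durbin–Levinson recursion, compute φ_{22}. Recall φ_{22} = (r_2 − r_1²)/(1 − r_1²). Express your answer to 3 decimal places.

0.570

φ_{22} = (r_2 − r_1²) / (1 − r_1²)
r_1² = (0.152)² = 0.023104
Numerator = 0.58 − 0.0231 = 0.5569; denominator = 1 − 0.0231 = 0.9769
φ_{22} = 0.5569 / 0.9769 = 0.570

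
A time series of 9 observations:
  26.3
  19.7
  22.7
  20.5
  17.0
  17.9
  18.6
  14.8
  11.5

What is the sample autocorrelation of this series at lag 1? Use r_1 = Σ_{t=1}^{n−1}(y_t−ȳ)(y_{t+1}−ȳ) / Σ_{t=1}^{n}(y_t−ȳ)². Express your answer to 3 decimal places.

0.307

Mean ȳ = (26.3 + 19.7 + 22.7 + 20.5 + 17.0 + 17.9 + 18.6 + 14.8 + 11.5)/9 = 18.7778
Numerator Σ_{t=1}^{8}(y_t−ȳ)(y_{t+1}−ȳ) = 45.6206
Denominator Σ(y_t−ȳ)² = 148.5356
r_1 = 45.6206 / 148.5356 = 0.307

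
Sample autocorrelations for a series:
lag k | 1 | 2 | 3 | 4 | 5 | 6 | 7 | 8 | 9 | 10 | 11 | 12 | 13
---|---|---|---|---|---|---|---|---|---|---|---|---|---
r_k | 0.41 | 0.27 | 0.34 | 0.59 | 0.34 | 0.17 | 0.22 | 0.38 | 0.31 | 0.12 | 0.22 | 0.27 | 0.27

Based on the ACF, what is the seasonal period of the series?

4

The largest autocorrelation is r_4 = 0.59; the remaining lags stay at or below 0.41. The elevated value at lag 1 (0.41), dropping to 0.27 at lag 2, reflects decaying short-term dependence rather than seasonality.
The dominant spike at lag 4 indicates a seasonal period of 4.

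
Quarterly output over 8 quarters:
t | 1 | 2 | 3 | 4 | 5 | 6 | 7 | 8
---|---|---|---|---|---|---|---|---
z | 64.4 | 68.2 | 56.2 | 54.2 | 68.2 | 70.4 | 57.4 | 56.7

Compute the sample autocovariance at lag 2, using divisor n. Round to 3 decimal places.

-29.596

Mean z̄ = (64.4 + 68.2 + 56.2 + 54.2 + 68.2 + 70.4 + 57.4 + 56.7)/8 = 61.9625
Σ_{t=1}^{6}(z_t−z̄)(z_{t+2}−z̄) = -236.7653
γ_2 = -236.7653 / 8 = -29.596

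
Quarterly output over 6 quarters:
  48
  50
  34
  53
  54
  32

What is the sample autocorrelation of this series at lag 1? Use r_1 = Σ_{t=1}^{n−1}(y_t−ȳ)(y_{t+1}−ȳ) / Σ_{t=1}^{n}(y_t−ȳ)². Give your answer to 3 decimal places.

-0.373

Mean ȳ = (48 + 50 + 34 + 53 + 54 + 32)/6 = 45.1667
Deviations from mean: 2.8333, 4.8333, -11.1667, 7.8333, 8.8333, -13.1667
Numerator Σ_{t=1}^{5}(y_t−ȳ)(y_{t+1}−ȳ) = -174.8611
Denominator Σ(y_t−ȳ)² = 468.8333
r_1 = -174.8611 / 468.8333 = -0.373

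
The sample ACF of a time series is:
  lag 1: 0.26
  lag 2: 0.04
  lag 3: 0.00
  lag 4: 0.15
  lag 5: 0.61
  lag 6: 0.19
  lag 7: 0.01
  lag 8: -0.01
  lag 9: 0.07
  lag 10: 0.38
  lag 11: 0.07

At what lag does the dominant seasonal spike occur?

5

The largest autocorrelation is r_5 = 0.61, with a weaker echo at lag 10 (0.38); the remaining lags stay at or below 0.26. The elevated value at lag 1 (0.26), dropping to 0.04 at lag 2, reflects decaying short-term dependence rather than seasonality.
The dominant spike at lag 5 indicates a seasonal period of 5.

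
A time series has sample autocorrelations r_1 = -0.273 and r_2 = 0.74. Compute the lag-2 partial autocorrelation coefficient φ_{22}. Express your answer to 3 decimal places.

φ_{22} = (r_2 − r_1²) / (1 − r_1²)
r_1² = (-0.273)² = 0.074529
Numerator = 0.74 − 0.0745 = 0.6655; denominator = 1 − 0.0745 = 0.9255
φ_{22} = 0.6655 / 0.9255 = 0.719

0.719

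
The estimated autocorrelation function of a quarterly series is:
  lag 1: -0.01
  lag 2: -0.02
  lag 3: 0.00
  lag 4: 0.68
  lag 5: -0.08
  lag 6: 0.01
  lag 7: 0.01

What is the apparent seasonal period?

4

The largest autocorrelation is r_4 = 0.68; the remaining lags stay at or below 0.01.
The dominant spike at lag 4 indicates a seasonal period of 4.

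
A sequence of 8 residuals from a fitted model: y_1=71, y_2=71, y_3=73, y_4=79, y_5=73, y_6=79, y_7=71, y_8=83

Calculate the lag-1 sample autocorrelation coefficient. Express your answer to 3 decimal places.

Mean ȳ = (71 + 71 + 73 + 79 + 73 + 79 + 71 + 83)/8 = 75.0000
Deviations from mean: -4.0000, -4.0000, -2.0000, 4.0000, -2.0000, 4.0000, -4.0000, 8.0000
Σ(y_t−ȳ)(y_{t+1}−ȳ) = (16.0000) + (8.0000) + (-8.0000) + (-8.0000) + (-8.0000) + (-16.0000) + (-32.0000) = -48.0000
Denominator Σ(y_t−ȳ)² = 152.0000
r_1 = -48.0000 / 152.0000 = -0.316

-0.316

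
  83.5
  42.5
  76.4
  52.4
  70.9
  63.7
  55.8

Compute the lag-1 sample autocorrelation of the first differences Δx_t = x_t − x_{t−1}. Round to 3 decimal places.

First differences Δx: -41.0, 33.9, -24.0, 18.5, -7.2, -7.9
Mean of differences = -4.6167
Numerator Σ(Δx_t−Δx̄)(Δx_{t+1}−Δx̄) = -2647.2603
Denominator Σ(Δx_t−Δx̄)² = 3734.8283
r_1(Δx) = -2647.2603 / 3734.8283 = -0.709

-0.709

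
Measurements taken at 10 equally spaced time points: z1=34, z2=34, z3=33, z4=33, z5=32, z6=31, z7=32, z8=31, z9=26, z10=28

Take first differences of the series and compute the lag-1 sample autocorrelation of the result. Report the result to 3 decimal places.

-0.393

First differences Δz: 0, -1, 0, -1, -1, 1, -1, -5, 2
Mean of differences = -0.6667
Numerator Σ(Δz_t−Δz̄)(Δz_{t+1}−Δz̄) = -11.7778
Denominator Σ(Δz_t−Δz̄)² = 30.0000
r_1(Δz) = -11.7778 / 30.0000 = -0.393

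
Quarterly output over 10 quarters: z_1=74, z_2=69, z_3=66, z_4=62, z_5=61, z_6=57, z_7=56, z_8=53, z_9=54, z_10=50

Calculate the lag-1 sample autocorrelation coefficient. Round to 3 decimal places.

Mean z̄ = (74 + 69 + 66 + 62 + 61 + 57 + 56 + 53 + 54 + 50)/10 = 60.2000
Numerator Σ_{t=1}^{9}(z_t−z̄)(z_{t+1}−z̄) = 333.3600
Denominator Σ(z_t−z̄)² = 527.6000
r_1 = 333.3600 / 527.6000 = 0.632

0.632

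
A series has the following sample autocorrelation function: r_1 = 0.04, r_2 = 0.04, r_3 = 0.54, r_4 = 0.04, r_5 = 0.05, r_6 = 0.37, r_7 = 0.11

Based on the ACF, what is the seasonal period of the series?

The largest autocorrelation is r_3 = 0.54, with a weaker echo at lag 6 (0.37); the remaining lags stay at or below 0.11.
The dominant spike at lag 3 indicates a seasonal period of 3.

3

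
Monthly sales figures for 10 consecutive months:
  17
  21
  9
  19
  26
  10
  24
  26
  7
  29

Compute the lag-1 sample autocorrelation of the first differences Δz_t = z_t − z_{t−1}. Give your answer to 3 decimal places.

First differences Δz: 4, -12, 10, 7, -16, 14, 2, -19, 22
Mean of differences = 1.3333
Numerator Σ(Δz_t−Δz̄)(Δz_{t+1}−Δz̄) = -845.1111
Denominator Σ(Δz_t−Δz̄)² = 1594.0000
r_1(Δz) = -845.1111 / 1594.0000 = -0.530

-0.530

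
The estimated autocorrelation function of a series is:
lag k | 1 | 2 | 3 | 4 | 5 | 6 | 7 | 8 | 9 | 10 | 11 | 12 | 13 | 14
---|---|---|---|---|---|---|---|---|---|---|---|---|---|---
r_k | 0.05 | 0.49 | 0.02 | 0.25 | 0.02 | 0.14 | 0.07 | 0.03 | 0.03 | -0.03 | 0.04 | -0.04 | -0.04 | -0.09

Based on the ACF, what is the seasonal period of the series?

The largest autocorrelation is r_2 = 0.49, with a weaker echo at lag 4 (0.25); the remaining lags stay at or below 0.14.
The dominant spike at lag 2 indicates a seasonal period of 2.

2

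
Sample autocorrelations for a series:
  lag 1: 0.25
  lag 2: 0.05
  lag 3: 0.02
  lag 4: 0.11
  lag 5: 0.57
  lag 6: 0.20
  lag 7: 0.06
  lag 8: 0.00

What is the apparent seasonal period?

The largest autocorrelation is r_5 = 0.57; the remaining lags stay at or below 0.25. The elevated value at lag 1 (0.25), dropping to 0.05 at lag 2, reflects decaying short-term dependence rather than seasonality.
The dominant spike at lag 5 indicates a seasonal period of 5.

5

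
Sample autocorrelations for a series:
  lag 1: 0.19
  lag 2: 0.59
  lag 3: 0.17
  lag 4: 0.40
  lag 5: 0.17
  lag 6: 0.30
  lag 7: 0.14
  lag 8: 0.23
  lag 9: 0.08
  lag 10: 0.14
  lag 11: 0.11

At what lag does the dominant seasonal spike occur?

The largest autocorrelation is r_2 = 0.59, with weaker echoes at lags 4 (0.40), 6 (0.30) and 8 (0.23); the remaining lags stay at or below 0.19.
The dominant spike at lag 2 indicates a seasonal period of 2.

2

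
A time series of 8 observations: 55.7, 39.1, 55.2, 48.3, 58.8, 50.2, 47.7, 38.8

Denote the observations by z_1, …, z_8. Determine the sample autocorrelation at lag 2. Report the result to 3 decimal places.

Mean z̄ = (55.7 + 39.1 + 55.2 + 48.3 + 58.8 + 50.2 + 47.7 + 38.8)/8 = 49.2250
Deviations from mean: 6.4750, -10.1250, 5.9750, -0.9250, 9.5750, 0.9750, -1.5250, -10.4250
Σ(z_t−z̄)(z_{t+2}−z̄) = (38.6881) + (9.3656) + (57.2106) + (-0.9019) + (-14.6019) + (-10.1644) = 79.5963
Denominator Σ(z_t−z̄)² = 384.6350
r_2 = 79.5963 / 384.6350 = 0.207

0.207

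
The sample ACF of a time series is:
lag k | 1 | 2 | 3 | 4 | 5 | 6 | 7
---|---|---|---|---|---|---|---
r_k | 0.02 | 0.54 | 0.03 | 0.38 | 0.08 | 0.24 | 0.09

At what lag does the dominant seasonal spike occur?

The largest autocorrelation is r_2 = 0.54, with weaker echoes at lags 4 (0.38) and 6 (0.24); the remaining lags stay at or below 0.09.
The dominant spike at lag 2 indicates a seasonal period of 2.

2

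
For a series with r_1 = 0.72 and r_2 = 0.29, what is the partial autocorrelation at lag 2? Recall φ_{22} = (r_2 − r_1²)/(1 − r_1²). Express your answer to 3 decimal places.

φ_{22} = (r_2 − r_1²) / (1 − r_1²)
r_1² = (0.72)² = 0.5184
Numerator = 0.29 − 0.5184 = -0.2284; denominator = 1 − 0.5184 = 0.4816
φ_{22} = -0.2284 / 0.4816 = -0.474

-0.474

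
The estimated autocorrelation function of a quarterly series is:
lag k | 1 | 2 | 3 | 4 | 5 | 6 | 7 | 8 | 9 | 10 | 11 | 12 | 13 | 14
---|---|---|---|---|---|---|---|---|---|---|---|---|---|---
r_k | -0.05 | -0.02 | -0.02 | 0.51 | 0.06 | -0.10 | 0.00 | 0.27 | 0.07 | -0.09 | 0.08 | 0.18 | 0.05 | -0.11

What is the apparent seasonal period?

4

The largest autocorrelation is r_4 = 0.51, with weaker echoes at lags 8 (0.27) and 12 (0.18); the remaining lags stay at or below 0.08.
The dominant spike at lag 4 indicates a seasonal period of 4.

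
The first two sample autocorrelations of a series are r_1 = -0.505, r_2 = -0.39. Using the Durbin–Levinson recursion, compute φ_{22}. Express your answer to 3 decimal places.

-0.866

φ_{22} = (r_2 − r_1²) / (1 − r_1²)
r_1² = (-0.505)² = 0.255025
Numerator = -0.39 − 0.2550 = -0.6450; denominator = 1 − 0.2550 = 0.7450
φ_{22} = -0.6450 / 0.7450 = -0.866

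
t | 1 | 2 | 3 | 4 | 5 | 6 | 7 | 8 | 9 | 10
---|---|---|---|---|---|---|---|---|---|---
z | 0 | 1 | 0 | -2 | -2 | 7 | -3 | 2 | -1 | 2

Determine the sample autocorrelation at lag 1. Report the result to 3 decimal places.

Mean z̄ = (0 + 1 + 0 − 2 − 2 + 7 − 3 + 2 − 1 + 2)/10 = 0.4000
Numerator Σ_{t=1}^{9}(z_t−z̄)(z_{t+1}−z̄) = -41.9600
Denominator Σ(z_t−z̄)² = 74.4000
r_1 = -41.9600 / 74.4000 = -0.564

-0.564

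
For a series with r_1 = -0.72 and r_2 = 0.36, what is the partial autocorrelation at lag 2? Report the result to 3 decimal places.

-0.329

φ_{22} = (r_2 − r_1²) / (1 − r_1²)
r_1² = (-0.72)² = 0.5184
Numerator = 0.36 − 0.5184 = -0.1584; denominator = 1 − 0.5184 = 0.4816
φ_{22} = -0.1584 / 0.4816 = -0.329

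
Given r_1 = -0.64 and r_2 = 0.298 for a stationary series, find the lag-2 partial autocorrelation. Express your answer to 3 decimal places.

-0.189

φ_{22} = (r_2 − r_1²) / (1 − r_1²)
r_1² = (-0.64)² = 0.4096
Numerator = 0.298 − 0.4096 = -0.1116; denominator = 1 − 0.4096 = 0.5904
φ_{22} = -0.1116 / 0.5904 = -0.189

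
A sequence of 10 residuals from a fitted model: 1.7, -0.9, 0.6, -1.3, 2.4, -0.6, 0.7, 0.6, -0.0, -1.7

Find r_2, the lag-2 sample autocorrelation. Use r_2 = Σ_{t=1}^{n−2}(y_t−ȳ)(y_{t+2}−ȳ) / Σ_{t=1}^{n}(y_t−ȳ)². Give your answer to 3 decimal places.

Mean ȳ = (1.7 − 0.9 + 0.6 − 1.3 + 2.4 − 0.6 + 0.7 + 0.6 − 0.0 − 1.7)/10 = 0.1500
Numerator Σ_{t=1}^{8}(y_t−ȳ)(y_{t+2}−ȳ) = 4.3050
Denominator Σ(y_t−ȳ)² = 15.3850
r_2 = 4.3050 / 15.3850 = 0.280

0.280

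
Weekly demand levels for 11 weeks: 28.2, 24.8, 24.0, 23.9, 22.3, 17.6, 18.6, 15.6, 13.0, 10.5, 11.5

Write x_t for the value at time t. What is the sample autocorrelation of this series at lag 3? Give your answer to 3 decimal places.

Mean x̄ = (28.2 + 24.8 + 24.0 + 23.9 + 22.3 + 17.6 + 18.6 + 15.6 + 13.0 + 10.5 + 11.5)/11 = 19.0909
Numerator Σ_{t=1}^{8}(x_t−x̄)(x_{t+3}−x̄) = 81.0425
Denominator Σ(x_t−x̄)² = 356.2691
r_3 = 81.0425 / 356.2691 = 0.227

0.227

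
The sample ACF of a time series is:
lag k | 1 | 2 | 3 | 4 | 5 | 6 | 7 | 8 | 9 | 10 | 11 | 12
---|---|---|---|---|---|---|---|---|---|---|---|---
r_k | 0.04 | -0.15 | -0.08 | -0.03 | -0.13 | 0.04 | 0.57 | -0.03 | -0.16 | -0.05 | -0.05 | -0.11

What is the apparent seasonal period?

The largest autocorrelation is r_7 = 0.57; the remaining lags stay at or below 0.04.
The dominant spike at lag 7 indicates a seasonal period of 7.

7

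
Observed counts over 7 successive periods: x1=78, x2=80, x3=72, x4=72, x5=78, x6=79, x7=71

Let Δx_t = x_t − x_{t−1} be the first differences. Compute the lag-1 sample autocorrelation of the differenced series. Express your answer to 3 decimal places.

First differences Δx: 2, -8, 0, 6, 1, -8
Mean of differences = -1.1667
Numerator Σ(Δx_t−Δx̄)(Δx_{t+1}−Δx̄) = -20.5278
Denominator Σ(Δx_t−Δx̄)² = 160.8333
r_1(Δx) = -20.5278 / 160.8333 = -0.128

-0.128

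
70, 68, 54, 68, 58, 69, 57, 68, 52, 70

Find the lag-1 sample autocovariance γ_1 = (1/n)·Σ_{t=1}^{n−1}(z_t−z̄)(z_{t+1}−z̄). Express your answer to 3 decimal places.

-30.416

Mean z̄ = (70 + 68 + 54 + 68 + 58 + 69 + 57 + 68 + 52 + 70)/10 = 63.4000
Σ_{t=1}^{9}(z_t−z̄)(z_{t+1}−z̄) = -304.1600
γ_1 = -304.1600 / 10 = -30.416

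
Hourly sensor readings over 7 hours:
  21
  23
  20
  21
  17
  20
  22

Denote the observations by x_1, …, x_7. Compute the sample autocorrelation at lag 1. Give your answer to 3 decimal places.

Mean x̄ = (21 + 23 + 20 + 21 + 17 + 20 + 22)/7 = 20.5714
Σ(x_t−x̄)(x_{t+1}−x̄) = (1.0408) + (-1.3878) + (-0.2449) + (-1.5306) + (2.0408) + (-0.8163) = -0.8980
Denominator Σ(x_t−x̄)² = 21.7143
r_1 = -0.8980 / 21.7143 = -0.041

-0.041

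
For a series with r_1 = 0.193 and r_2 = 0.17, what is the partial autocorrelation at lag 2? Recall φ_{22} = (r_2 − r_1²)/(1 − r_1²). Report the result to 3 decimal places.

φ_{22} = (r_2 − r_1²) / (1 − r_1²)
r_1² = (0.193)² = 0.037249
Numerator = 0.17 − 0.0372 = 0.1328; denominator = 1 − 0.0372 = 0.9628
φ_{22} = 0.1328 / 0.9628 = 0.138

0.138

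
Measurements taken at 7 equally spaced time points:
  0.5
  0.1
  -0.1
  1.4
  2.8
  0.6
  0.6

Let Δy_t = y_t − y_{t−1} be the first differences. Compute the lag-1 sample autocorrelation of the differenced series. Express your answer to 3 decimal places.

First differences Δy: -0.4, -0.2, 1.5, 1.4, -2.2, 0.0
Mean of differences = 0.0167
Numerator Σ(Δy_t−Δȳ)(Δy_{t+1}−Δȳ) = -1.2086
Denominator Σ(Δy_t−Δȳ)² = 9.2483
r_1(Δy) = -1.2086 / 9.2483 = -0.131

-0.131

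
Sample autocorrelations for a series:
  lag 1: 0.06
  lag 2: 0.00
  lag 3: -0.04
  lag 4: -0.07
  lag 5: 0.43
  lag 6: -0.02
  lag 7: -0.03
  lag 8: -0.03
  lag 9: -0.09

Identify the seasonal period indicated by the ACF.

5

The largest autocorrelation is r_5 = 0.43; the remaining lags stay at or below 0.06.
The dominant spike at lag 5 indicates a seasonal period of 5.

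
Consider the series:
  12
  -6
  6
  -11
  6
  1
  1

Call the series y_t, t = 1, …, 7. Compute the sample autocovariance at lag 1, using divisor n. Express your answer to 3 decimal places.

Mean ȳ = (12 − 6 + 6 − 11 + 6 + 1 + 1)/7 = 1.2857
Σ_{t=1}^{6}(y_t−ȳ)(y_{t+1}−ȳ) = -229.5102
γ_1 = -229.5102 / 7 = -32.787

-32.787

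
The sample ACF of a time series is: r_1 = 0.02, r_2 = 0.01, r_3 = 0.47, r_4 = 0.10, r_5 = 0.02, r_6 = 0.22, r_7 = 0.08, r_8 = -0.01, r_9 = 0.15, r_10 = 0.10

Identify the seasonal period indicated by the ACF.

The largest autocorrelation is r_3 = 0.47, with weaker echoes at lags 6 (0.22) and 9 (0.15); the remaining lags stay at or below 0.10.
The dominant spike at lag 3 indicates a seasonal period of 3.

3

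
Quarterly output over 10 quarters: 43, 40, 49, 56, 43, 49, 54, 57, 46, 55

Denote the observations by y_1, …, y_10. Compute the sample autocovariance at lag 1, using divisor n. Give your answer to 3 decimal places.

0.956

Mean ȳ = (43 + 40 + 49 + 56 + 43 + 49 + 54 + 57 + 46 + 55)/10 = 49.2000
Σ_{t=1}^{9}(y_t−ȳ)(y_{t+1}−ȳ) = 9.5600
γ_1 = 9.5600 / 10 = 0.956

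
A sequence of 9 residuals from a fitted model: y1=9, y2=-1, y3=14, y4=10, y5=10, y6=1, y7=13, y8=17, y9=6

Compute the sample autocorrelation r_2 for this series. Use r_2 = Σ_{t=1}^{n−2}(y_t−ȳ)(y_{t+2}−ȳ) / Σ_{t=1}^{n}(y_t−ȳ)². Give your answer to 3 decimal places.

Mean ȳ = (9 − 1 + 14 + 10 + 10 + 1 + 13 + 17 + 6)/9 = 8.7778
Σ(y_t−ȳ)(y_{t+2}−ȳ) = (1.1605) + (-11.9506) + (6.3827) + (-9.5062) + (5.1605) + (-63.9506) + (-11.7284) = -84.4321
Denominator Σ(y_t−ȳ)² = 279.5556
r_2 = -84.4321 / 279.5556 = -0.302

-0.302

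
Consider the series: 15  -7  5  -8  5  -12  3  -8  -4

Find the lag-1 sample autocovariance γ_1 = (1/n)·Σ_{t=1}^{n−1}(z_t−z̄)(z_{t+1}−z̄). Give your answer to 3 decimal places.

Mean z̄ = (15 − 7 + 5 − 8 + 5 − 12 + 3 − 8 − 4)/9 = -1.2222
Σ_{t=1}^{8}(z_t−z̄)(z_{t+1}−z̄) = -336.3827
γ_1 = -336.3827 / 9 = -37.376

-37.376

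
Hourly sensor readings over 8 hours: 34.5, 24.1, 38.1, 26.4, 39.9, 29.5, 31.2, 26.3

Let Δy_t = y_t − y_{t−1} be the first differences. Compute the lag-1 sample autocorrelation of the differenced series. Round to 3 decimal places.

First differences Δy: -10.4, 14.0, -11.7, 13.5, -10.4, 1.7, -4.9
Mean of differences = -1.1714
Numerator Σ(Δy_t−Δȳ)(Δy_{t+1}−Δȳ) = -626.8151
Denominator Σ(Δy_t−Δȳ)² = 748.7543
r_1(Δy) = -626.8151 / 748.7543 = -0.837

-0.837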